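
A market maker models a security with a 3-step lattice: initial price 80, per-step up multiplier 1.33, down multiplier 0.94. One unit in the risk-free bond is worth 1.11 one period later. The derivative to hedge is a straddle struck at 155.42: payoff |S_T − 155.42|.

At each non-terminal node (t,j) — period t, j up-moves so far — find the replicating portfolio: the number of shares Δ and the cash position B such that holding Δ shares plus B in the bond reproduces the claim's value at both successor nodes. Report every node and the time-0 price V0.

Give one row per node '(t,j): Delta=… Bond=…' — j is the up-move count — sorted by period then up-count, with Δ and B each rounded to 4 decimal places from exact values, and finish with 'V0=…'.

(0,0): Delta=-0.6758 Bond=91.6810
(1,0): Delta=-1.0000 Bond=126.1424
(1,1): Delta=-0.3794 Bond=70.2200
(2,0): Delta=-1.0000 Bond=140.0180
(2,1): Delta=-1.0000 Bond=140.0180
(2,2): Delta=0.1883 Bond=-2.3867
V0=37.6134

The replicating-portfolio and risk-neutral prices coincide; use p* = (1.11−0.94)/(1.33−0.94) = 0.4359 for the latter.
Payoff layer (t=3): V(3,0)=88.9733, V(3,1)=61.4050, V(3,2)=22.3987, V(3,3)=32.7910
Node (2,0) S=70.6880: V=(p*·61.4050+(1−p*)·88.9733)/1.11=69.3300; Δ=(61.4050−88.9733)/(94.0150−66.4467)=-1.0000; B=V−Δ·S=140.0180
Node (2,1) S=100.0160: V=(p*·22.3987+(1−p*)·61.4050)/1.11=40.0020; Δ=(22.3987−61.4050)/(133.0213−94.0150)=-1.0000; B=V−Δ·S=140.0180
Node (2,2) S=141.5120: V=(p*·32.7910+(1−p*)·22.3987)/1.11=24.2601; Δ=(32.7910−22.3987)/(188.2110−133.0213)=0.1883; B=V−Δ·S=-2.3867
Node (1,0) S=75.2000: V=(p*·40.0020+(1−p*)·69.3300)/1.11=50.9424; Δ=(40.0020−69.3300)/(100.0160−70.6880)=-1.0000; B=V−Δ·S=126.1424
Node (1,1) S=106.4000: V=(p*·24.2601+(1−p*)·40.0020)/1.11=29.8560; Δ=(24.2601−40.0020)/(141.5120−100.0160)=-0.3794; B=V−Δ·S=70.2200
Node (0,0) S=80.0000: V=(p*·29.8560+(1−p*)·50.9424)/1.11=37.6134; Δ=(29.8560−50.9424)/(106.4000−75.2000)=-0.6758; B=V−Δ·S=91.6810
Check: Δ(0,0)·S0 + B(0,0) = 37.6134 = V0.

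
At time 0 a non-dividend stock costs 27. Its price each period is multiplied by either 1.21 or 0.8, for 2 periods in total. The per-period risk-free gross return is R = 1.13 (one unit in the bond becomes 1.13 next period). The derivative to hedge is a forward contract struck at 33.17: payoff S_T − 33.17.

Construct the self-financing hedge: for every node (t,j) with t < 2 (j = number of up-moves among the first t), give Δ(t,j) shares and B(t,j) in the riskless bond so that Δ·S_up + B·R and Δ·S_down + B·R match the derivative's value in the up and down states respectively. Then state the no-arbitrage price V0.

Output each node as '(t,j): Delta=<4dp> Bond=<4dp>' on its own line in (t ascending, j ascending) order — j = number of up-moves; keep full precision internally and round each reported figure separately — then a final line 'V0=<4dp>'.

Since d<R<u, set p* = (R−d)/(u−d) = 0.8049; price each node as the discounted p*-expectation of its children.
At expiry t=2: V(2,0)=-15.8900, V(2,1)=-7.0340, V(2,2)=6.3607
(1,0): S=21.6000. Δ = (V_up−V_dn)/(S_up−S_dn) = (-7.0340−-15.8900)/(26.1360−17.2800) = 1.0000. V = [p*·-7.0340 + (1−p*)·-15.8900]/1.13 = -7.7540. B = V − Δ·S = -29.3540.
(1,1): S=32.6700. Δ = (V_up−V_dn)/(S_up−S_dn) = (6.3607−-7.0340)/(39.5307−26.1360) = 1.0000. V = [p*·6.3607 + (1−p*)·-7.0340]/1.13 = 3.3160. B = V − Δ·S = -29.3540.
(0,0): S=27.0000. Δ = (V_up−V_dn)/(S_up−S_dn) = (3.3160−-7.7540)/(32.6700−21.6000) = 1.0000. V = [p*·3.3160 + (1−p*)·-7.7540]/1.13 = 1.0230. B = V − Δ·S = -25.9770.
Check: Δ(0,0)·S0 + B(0,0) = 1.0230 = V0.

(0,0): Delta=1.0000 Bond=-25.9770
(1,0): Delta=1.0000 Bond=-29.3540
(1,1): Delta=1.0000 Bond=-29.3540
V0=1.0230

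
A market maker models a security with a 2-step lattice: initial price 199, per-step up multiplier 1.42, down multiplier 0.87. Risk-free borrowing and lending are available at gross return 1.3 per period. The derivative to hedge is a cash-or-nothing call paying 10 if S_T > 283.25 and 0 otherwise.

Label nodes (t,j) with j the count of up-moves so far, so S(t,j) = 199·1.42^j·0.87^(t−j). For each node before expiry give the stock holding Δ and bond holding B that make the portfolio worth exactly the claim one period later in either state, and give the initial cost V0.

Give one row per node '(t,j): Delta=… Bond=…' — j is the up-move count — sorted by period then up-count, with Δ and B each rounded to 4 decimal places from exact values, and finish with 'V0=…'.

(0,0): Delta=0.0549 Bond=-7.3177
(1,0): Delta=0.0000 Bond=0.0000
(1,1): Delta=0.0643 Bond=-12.1678
V0=3.6168

Risk-neutral probability p* = (R−d)/(u−d) = (1.3−0.87)/(1.42−0.87) = 0.7818.
Terminal payoffs: V(2,0)=0.0000, V(2,1)=0.0000, V(2,2)=10.0000
(1,0): S=173.1300. Δ = (V_up−V_dn)/(S_up−S_dn) = (0.0000−0.0000)/(245.8446−150.6231) = 0.0000. V = [p*·0.0000 + (1−p*)·0.0000]/1.3 = 0.0000. B = V − Δ·S = 0.0000.
(1,1): S=282.5800. Δ = (V_up−V_dn)/(S_up−S_dn) = (10.0000−0.0000)/(401.2636−245.8446) = 0.0643. V = [p*·10.0000 + (1−p*)·0.0000]/1.3 = 6.0140. B = V − Δ·S = -12.1678.
(0,0): S=199.0000. Δ = (V_up−V_dn)/(S_up−S_dn) = (6.0140−0.0000)/(282.5800−173.1300) = 0.0549. V = [p*·6.0140 + (1−p*)·0.0000]/1.3 = 3.6168. B = V − Δ·S = -7.3177.
Check: Δ(0,0)·S0 + B(0,0) = 3.6168 = V0.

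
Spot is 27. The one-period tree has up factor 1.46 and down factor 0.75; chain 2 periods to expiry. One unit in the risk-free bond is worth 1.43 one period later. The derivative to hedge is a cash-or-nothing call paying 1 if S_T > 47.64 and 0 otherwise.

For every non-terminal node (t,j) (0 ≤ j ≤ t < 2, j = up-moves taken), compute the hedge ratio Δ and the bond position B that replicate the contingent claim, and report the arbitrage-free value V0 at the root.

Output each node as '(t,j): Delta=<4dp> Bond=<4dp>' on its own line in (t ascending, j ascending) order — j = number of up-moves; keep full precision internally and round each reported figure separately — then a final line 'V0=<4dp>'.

The replicating-portfolio and risk-neutral prices coincide; use p* = (1.43−0.75)/(1.46−0.75) = 0.9577 for the latter.
At expiry t=2: V(2,0)=0.0000, V(2,1)=0.0000, V(2,2)=1.0000
(1,0): S=20.2500. Δ = (V_up−V_dn)/(S_up−S_dn) = (0.0000−0.0000)/(29.5650−15.1875) = 0.0000. V = [p*·0.0000 + (1−p*)·0.0000]/1.43 = 0.0000. B = V − Δ·S = 0.0000.
(1,1): S=39.4200. Δ = (V_up−V_dn)/(S_up−S_dn) = (1.0000−0.0000)/(57.5532−29.5650) = 0.0357. V = [p*·1.0000 + (1−p*)·0.0000]/1.43 = 0.6698. B = V − Δ·S = -0.7387.
(0,0): S=27.0000. Δ = (V_up−V_dn)/(S_up−S_dn) = (0.6698−0.0000)/(39.4200−20.2500) = 0.0349. V = [p*·0.6698 + (1−p*)·0.0000]/1.43 = 0.4486. B = V − Δ·S = -0.4947.
Check: Δ(0,0)·S0 + B(0,0) = 0.4486 = V0.

(0,0): Delta=0.0349 Bond=-0.4947
(1,0): Delta=0.0000 Bond=0.0000
(1,1): Delta=0.0357 Bond=-0.7387
V0=0.4486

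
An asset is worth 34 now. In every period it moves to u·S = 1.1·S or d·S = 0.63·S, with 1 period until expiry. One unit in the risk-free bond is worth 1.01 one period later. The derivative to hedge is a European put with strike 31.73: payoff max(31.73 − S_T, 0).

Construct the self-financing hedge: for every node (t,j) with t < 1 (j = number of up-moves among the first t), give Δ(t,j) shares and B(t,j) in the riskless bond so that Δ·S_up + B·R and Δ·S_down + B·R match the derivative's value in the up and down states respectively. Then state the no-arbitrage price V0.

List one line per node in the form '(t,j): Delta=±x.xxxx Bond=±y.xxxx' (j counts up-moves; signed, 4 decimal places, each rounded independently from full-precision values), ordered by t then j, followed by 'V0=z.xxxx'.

No-arbitrage ⇒ martingale measure with p* = (R−d)/(u−d) = 0.8085.
Terminal values V(1,·): V(1,0)=10.3100, V(1,1)=0.0000
Node (0,0) S=34.0000: V=(p*·0.0000+(1−p*)·10.3100)/1.01=1.9547; Δ=(0.0000−10.3100)/(37.4000−21.4200)=-0.6452; B=V−Δ·S=23.8909
Root portfolio cost Δ·34+B reproduces V0=1.9547.

(0,0): Delta=-0.6452 Bond=23.8909
V0=1.9547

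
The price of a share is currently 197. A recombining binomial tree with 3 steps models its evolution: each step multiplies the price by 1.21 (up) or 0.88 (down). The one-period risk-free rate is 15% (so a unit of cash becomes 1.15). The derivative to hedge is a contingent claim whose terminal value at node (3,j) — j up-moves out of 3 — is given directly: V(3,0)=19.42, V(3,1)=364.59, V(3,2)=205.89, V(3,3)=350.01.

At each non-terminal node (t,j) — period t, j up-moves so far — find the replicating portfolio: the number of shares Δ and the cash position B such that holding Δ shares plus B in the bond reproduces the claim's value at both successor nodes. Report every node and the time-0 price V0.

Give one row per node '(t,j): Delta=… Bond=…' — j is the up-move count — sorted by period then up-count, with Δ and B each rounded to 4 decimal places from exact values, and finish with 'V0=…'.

(0,0): Delta=0.7057 Bond=55.9893
(1,0): Delta=-1.0197 Bond=363.5019
(1,1): Delta=0.9845 Bond=-2.0821
(2,0): Delta=6.8563 Bond=-783.5072
(2,1): Delta=-2.2926 Bond=685.0348
(2,2): Delta=1.5142 Bond=-155.1565
V0=195.0076

Under the risk-neutral measure, an up-move has probability p* = (R−d)/(u−d) = 0.8182 and values discount at R = 1.15.
Terminal values V(3,·): V(3,0)=19.4200, V(3,1)=364.5900, V(3,2)=205.8900, V(3,3)=350.0100
(2,0): S=152.5568. Δ = (V_up−V_dn)/(S_up−S_dn) = (364.5900−19.4200)/(184.5937−134.2500) = 6.8563. V = [p*·364.5900 + (1−p*)·19.4200]/1.15 = 262.4625. B = V − Δ·S = -783.5072.
(2,1): S=209.7656. Δ = (V_up−V_dn)/(S_up−S_dn) = (205.8900−364.5900)/(253.8164−184.5937) = -2.2926. V = [p*·205.8900 + (1−p*)·364.5900]/1.15 = 204.1257. B = V − Δ·S = 685.0348.
(2,2): S=288.4277. Δ = (V_up−V_dn)/(S_up−S_dn) = (350.0100−205.8900)/(348.9975−253.8164) = 1.5142. V = [p*·350.0100 + (1−p*)·205.8900]/1.15 = 281.5708. B = V − Δ·S = -155.1565.
(1,0): S=173.3600. Δ = (V_up−V_dn)/(S_up−S_dn) = (204.1257−262.4625)/(209.7656−152.5568) = -1.0197. V = [p*·204.1257 + (1−p*)·262.4625]/1.15 = 186.7238. B = V − Δ·S = 363.5019.
(1,1): S=238.3700. Δ = (V_up−V_dn)/(S_up−S_dn) = (281.5708−204.1257)/(288.4277−209.7656) = 0.9845. V = [p*·281.5708 + (1−p*)·204.1257]/1.15 = 232.5999. B = V − Δ·S = -2.0821.
(0,0): S=197.0000. Δ = (V_up−V_dn)/(S_up−S_dn) = (232.5999−186.7238)/(238.3700−173.3600) = 0.7057. V = [p*·232.5999 + (1−p*)·186.7238]/1.15 = 195.0076. B = V − Δ·S = 55.9893.
Check: Δ(0,0)·S0 + B(0,0) = 195.0076 = V0.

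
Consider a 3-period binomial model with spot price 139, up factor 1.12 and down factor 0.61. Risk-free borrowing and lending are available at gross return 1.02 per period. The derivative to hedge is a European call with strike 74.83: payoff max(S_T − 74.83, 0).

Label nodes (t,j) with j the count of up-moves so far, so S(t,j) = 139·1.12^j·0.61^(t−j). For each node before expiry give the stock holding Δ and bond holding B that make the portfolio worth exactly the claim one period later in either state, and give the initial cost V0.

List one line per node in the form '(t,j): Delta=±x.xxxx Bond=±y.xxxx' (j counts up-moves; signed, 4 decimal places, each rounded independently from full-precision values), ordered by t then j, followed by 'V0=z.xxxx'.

The replicating-portfolio and risk-neutral prices coincide; use p* = (1.02−0.61)/(1.12−0.61) = 0.8039 for the latter.
Terminal payoffs: V(3,0)=0.0000, V(3,1)=0.0000, V(3,2)=31.5306, V(3,3)=120.4550
(2,0): S=51.7219. Δ = (V_up−V_dn)/(S_up−S_dn) = (0.0000−0.0000)/(57.9285−31.5504) = 0.0000. V = [p*·0.0000 + (1−p*)·0.0000]/1.02 = 0.0000. B = V − Δ·S = 0.0000.
(2,1): S=94.9648. Δ = (V_up−V_dn)/(S_up−S_dn) = (31.5306−0.0000)/(106.3606−57.9285) = 0.6510. V = [p*·31.5306 + (1−p*)·0.0000]/1.02 = 24.8511. B = V − Δ·S = -36.9736.
(2,2): S=174.3616. Δ = (V_up−V_dn)/(S_up−S_dn) = (120.4550−31.5306)/(195.2850−106.3606) = 1.0000. V = [p*·120.4550 + (1−p*)·31.5306]/1.02 = 100.9989. B = V − Δ·S = -73.3627.
(1,0): S=84.7900. Δ = (V_up−V_dn)/(S_up−S_dn) = (24.8511−0.0000)/(94.9648−51.7219) = 0.5747. V = [p*·24.8511 + (1−p*)·0.0000]/1.02 = 19.5866. B = V − Δ·S = -29.1410.
(1,1): S=155.6800. Δ = (V_up−V_dn)/(S_up−S_dn) = (100.9989−24.8511)/(174.3616−94.9648) = 0.9591. V = [p*·100.9989 + (1−p*)·24.8511]/1.02 = 84.3803. B = V − Δ·S = -64.9290.
(0,0): S=139.0000. Δ = (V_up−V_dn)/(S_up−S_dn) = (84.3803−19.5866)/(155.6800−84.7900) = 0.9140. V = [p*·84.3803 + (1−p*)·19.5866]/1.02 = 70.2703. B = V − Δ·S = -56.7763.
The time-0 hedge costs 70.2703, which is the no-arbitrage price.

(0,0): Delta=0.9140 Bond=-56.7763
(1,0): Delta=0.5747 Bond=-29.1410
(1,1): Delta=0.9591 Bond=-64.9290
(2,0): Delta=0.0000 Bond=0.0000
(2,1): Delta=0.6510 Bond=-36.9736
(2,2): Delta=1.0000 Bond=-73.3627
V0=70.2703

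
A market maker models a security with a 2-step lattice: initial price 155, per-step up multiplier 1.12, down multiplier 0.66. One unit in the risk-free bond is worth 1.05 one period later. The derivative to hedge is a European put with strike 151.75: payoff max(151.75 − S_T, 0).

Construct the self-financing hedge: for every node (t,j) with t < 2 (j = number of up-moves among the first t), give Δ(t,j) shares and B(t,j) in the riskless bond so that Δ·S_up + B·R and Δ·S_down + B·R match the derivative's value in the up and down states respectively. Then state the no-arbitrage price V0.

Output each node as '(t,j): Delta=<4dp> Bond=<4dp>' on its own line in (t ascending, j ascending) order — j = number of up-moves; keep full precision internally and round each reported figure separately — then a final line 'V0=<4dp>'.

(0,0): Delta=-0.5166 Bond=90.5484
(1,0): Delta=-1.0000 Bond=144.5238
(1,1): Delta=-0.4655 Bond=86.2006
V0=10.4696

Risk-neutral probability p* = (R−d)/(u−d) = (1.05−0.66)/(1.12−0.66) = 0.8478.
Terminal payoffs: V(2,0)=84.2320, V(2,1)=37.1740, V(2,2)=0.0000
(1,0): S=102.3000. Δ = (V_up−V_dn)/(S_up−S_dn) = (37.1740−84.2320)/(114.5760−67.5180) = -1.0000. V = [p*·37.1740 + (1−p*)·84.2320]/1.05 = 42.2238. B = V − Δ·S = 144.5238.
(1,1): S=173.6000. Δ = (V_up−V_dn)/(S_up−S_dn) = (0.0000−37.1740)/(194.4320−114.5760) = -0.4655. V = [p*·0.0000 + (1−p*)·37.1740]/1.05 = 5.3875. B = V − Δ·S = 86.2006.
(0,0): S=155.0000. Δ = (V_up−V_dn)/(S_up−S_dn) = (5.3875−42.2238)/(173.6000−102.3000) = -0.5166. V = [p*·5.3875 + (1−p*)·42.2238]/1.05 = 10.4696. B = V − Δ·S = 90.5484.
Root portfolio cost Δ·155+B reproduces V0=10.4696.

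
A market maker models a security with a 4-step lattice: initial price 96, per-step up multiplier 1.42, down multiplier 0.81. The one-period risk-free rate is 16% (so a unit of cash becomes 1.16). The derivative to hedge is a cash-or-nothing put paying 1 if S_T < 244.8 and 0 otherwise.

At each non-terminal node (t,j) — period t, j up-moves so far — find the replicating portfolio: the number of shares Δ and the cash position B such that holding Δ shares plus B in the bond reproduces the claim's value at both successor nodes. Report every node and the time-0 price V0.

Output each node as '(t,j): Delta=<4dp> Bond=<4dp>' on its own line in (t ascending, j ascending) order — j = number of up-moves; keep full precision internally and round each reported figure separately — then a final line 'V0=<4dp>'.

(0,0): Delta=-0.0021 Bond=0.6908
(1,0): Delta=0.0000 Bond=0.6407
(1,1): Delta=-0.0029 Bond=0.9207
(2,0): Delta=0.0000 Bond=0.7432
(2,1): Delta=0.0000 Bond=0.7432
(2,2): Delta=-0.0042 Bond=1.3094
(3,0): Delta=0.0000 Bond=0.8621
(3,1): Delta=0.0000 Bond=0.8621
(3,2): Delta=0.0000 Bond=0.8621
(3,3): Delta=-0.0060 Bond=2.0068
V0=0.4924

Since d<R<u, set p* = (R−d)/(u−d) = 0.5738; price each node as the discounted p*-expectation of its children.
Terminal values V(4,·): V(4,0)=1.0000, V(4,1)=1.0000, V(4,2)=1.0000, V(4,3)=1.0000, V(4,4)=0.0000
(3,0): S=51.0183. Δ = (V_up−V_dn)/(S_up−S_dn) = (1.0000−1.0000)/(72.4460−41.3249) = 0.0000. V = [p*·1.0000 + (1−p*)·1.0000]/1.16 = 0.8621. B = V − Δ·S = 0.8621.
(3,1): S=89.4396. Δ = (V_up−V_dn)/(S_up−S_dn) = (1.0000−1.0000)/(127.0042−72.4460) = 0.0000. V = [p*·1.0000 + (1−p*)·1.0000]/1.16 = 0.8621. B = V − Δ·S = 0.8621.
(3,2): S=156.7953. Δ = (V_up−V_dn)/(S_up−S_dn) = (1.0000−1.0000)/(222.6493−127.0042) = 0.0000. V = [p*·1.0000 + (1−p*)·1.0000]/1.16 = 0.8621. B = V − Δ·S = 0.8621.
(3,3): S=274.8756. Δ = (V_up−V_dn)/(S_up−S_dn) = (0.0000−1.0000)/(390.3234−222.6493) = -0.0060. V = [p*·0.0000 + (1−p*)·1.0000]/1.16 = 0.3674. B = V − Δ·S = 2.0068.
(2,0): S=62.9856. Δ = (V_up−V_dn)/(S_up−S_dn) = (0.8621−0.8621)/(89.4396−51.0183) = 0.0000. V = [p*·0.8621 + (1−p*)·0.8621]/1.16 = 0.7432. B = V − Δ·S = 0.7432.
(2,1): S=110.4192. Δ = (V_up−V_dn)/(S_up−S_dn) = (0.8621−0.8621)/(156.7953−89.4396) = 0.0000. V = [p*·0.8621 + (1−p*)·0.8621]/1.16 = 0.7432. B = V − Δ·S = 0.7432.
(2,2): S=193.5744. Δ = (V_up−V_dn)/(S_up−S_dn) = (0.3674−0.8621)/(274.8756−156.7953) = -0.0042. V = [p*·0.3674 + (1−p*)·0.8621]/1.16 = 0.4985. B = V − Δ·S = 1.3094.
(1,0): S=77.7600. Δ = (V_up−V_dn)/(S_up−S_dn) = (0.7432−0.7432)/(110.4192−62.9856) = 0.0000. V = [p*·0.7432 + (1−p*)·0.7432]/1.16 = 0.6407. B = V − Δ·S = 0.6407.
(1,1): S=136.3200. Δ = (V_up−V_dn)/(S_up−S_dn) = (0.4985−0.7432)/(193.5744−110.4192) = -0.0029. V = [p*·0.4985 + (1−p*)·0.7432]/1.16 = 0.5196. B = V − Δ·S = 0.9207.
(0,0): S=96.0000. Δ = (V_up−V_dn)/(S_up−S_dn) = (0.5196−0.6407)/(136.3200−77.7600) = -0.0021. V = [p*·0.5196 + (1−p*)·0.6407]/1.16 = 0.4924. B = V − Δ·S = 0.6908.
Check: Δ(0,0)·S0 + B(0,0) = 0.4924 = V0.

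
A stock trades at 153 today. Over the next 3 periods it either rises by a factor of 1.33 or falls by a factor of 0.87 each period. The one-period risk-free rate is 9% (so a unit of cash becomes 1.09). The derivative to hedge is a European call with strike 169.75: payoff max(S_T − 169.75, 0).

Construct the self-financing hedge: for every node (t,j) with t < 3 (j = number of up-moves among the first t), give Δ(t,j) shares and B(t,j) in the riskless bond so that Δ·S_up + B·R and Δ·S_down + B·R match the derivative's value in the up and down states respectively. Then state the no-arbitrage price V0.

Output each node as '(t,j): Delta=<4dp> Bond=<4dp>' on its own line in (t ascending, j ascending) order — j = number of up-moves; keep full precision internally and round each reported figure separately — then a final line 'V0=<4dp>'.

Since d<R<u, set p* = (R−d)/(u−d) = 0.4783; price each node as the discounted p*-expectation of its children.
At expiry t=3: V(3,0)=0.0000, V(3,1)=0.0000, V(3,2)=65.7083, V(3,3)=190.2035
Node (2,0) S=115.8057: V=(p*·0.0000+(1−p*)·0.0000)/1.09=0.0000; Δ=(0.0000−0.0000)/(154.0216−100.7510)=0.0000; B=V−Δ·S=0.0000
Node (2,1) S=177.0363: V=(p*·65.7083+(1−p*)·0.0000)/1.09=28.8309; Δ=(65.7083−0.0000)/(235.4583−154.0216)=0.8069; B=V−Δ·S=-114.0132
Node (2,2) S=270.6417: V=(p*·190.2035+(1−p*)·65.7083)/1.09=114.9078; Δ=(190.2035−65.7083)/(359.9535−235.4583)=1.0000; B=V−Δ·S=-155.7339
Node (1,0) S=133.1100: V=(p*·28.8309+(1−p*)·0.0000)/1.09=12.6502; Δ=(28.8309−0.0000)/(177.0363−115.8057)=0.4709; B=V−Δ·S=-50.0257
Node (1,1) S=203.4900: V=(p*·114.9078+(1−p*)·28.8309)/1.09=64.2184; Δ=(114.9078−28.8309)/(270.6417−177.0363)=0.9196; B=V−Δ·S=-122.9051
Node (0,0) S=153.0000: V=(p*·64.2184+(1−p*)·12.6502)/1.09=34.2324; Δ=(64.2184−12.6502)/(203.4900−133.1100)=0.7327; B=V−Δ·S=-77.8726
Each (Δ,B) replicates both successor values, so the strategy is self-financing and V0 is arbitrage-free.

(0,0): Delta=0.7327 Bond=-77.8726
(1,0): Delta=0.4709 Bond=-50.0257
(1,1): Delta=0.9196 Bond=-122.9051
(2,0): Delta=0.0000 Bond=0.0000
(2,1): Delta=0.8069 Bond=-114.0132
(2,2): Delta=1.0000 Bond=-155.7339
V0=34.2324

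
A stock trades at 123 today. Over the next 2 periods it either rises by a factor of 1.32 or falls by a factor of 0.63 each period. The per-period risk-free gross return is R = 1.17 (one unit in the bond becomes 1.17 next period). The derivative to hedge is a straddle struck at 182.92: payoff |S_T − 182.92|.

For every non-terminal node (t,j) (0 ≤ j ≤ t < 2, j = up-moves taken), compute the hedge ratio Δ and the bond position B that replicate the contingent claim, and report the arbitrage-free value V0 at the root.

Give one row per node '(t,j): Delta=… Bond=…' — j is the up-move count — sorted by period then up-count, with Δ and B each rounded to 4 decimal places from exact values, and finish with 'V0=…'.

(0,0): Delta=-0.5051 Bond=100.8494
(1,0): Delta=-1.0000 Bond=156.3419
(1,1): Delta=-0.4395 Bond=107.3416
V0=38.7194

Since d<R<u, set p* = (R−d)/(u−d) = 0.7826; price each node as the discounted p*-expectation of its children.
Terminal values V(2,·): V(2,0)=134.1013, V(2,1)=80.6332, V(2,2)=31.3952
(1,0): S=77.4900. Δ = (V_up−V_dn)/(S_up−S_dn) = (80.6332−134.1013)/(102.2868−48.8187) = -1.0000. V = [p*·80.6332 + (1−p*)·134.1013]/1.17 = 78.8519. B = V − Δ·S = 156.3419.
(1,1): S=162.3600. Δ = (V_up−V_dn)/(S_up−S_dn) = (31.3952−80.6332)/(214.3152−102.2868) = -0.4395. V = [p*·31.3952 + (1−p*)·80.6332]/1.17 = 35.9821. B = V − Δ·S = 107.3416.
(0,0): S=123.0000. Δ = (V_up−V_dn)/(S_up−S_dn) = (35.9821−78.8519)/(162.3600−77.4900) = -0.5051. V = [p*·35.9821 + (1−p*)·78.8519]/1.17 = 38.7194. B = V − Δ·S = 100.8494.
Self-financing check: at every node Δ·S+B equals the discounted successor values.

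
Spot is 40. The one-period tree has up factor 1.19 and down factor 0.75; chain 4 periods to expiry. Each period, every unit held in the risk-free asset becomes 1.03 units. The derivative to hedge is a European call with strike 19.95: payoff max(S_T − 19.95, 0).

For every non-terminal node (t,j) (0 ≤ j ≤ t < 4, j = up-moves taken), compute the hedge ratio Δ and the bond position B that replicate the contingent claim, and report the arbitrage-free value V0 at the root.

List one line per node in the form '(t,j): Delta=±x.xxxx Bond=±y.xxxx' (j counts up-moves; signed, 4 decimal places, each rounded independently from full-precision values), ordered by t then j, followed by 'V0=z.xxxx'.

The replicating-portfolio and risk-neutral prices coincide; use p* = (1.03−0.75)/(1.19−0.75) = 0.6364 for the latter.
At expiry t=4: V(4,0)=0.0000, V(4,1)=0.1312, V(4,2)=11.9123, V(4,3)=30.6048, V(4,4)=60.2636
  t=3,j=0: stock 16.8750 → up 20.0813 (V=0.1312), down 12.6562 (V=0.0000). Price 0.0811; hedge Δ=0.0177, bond B=-0.2172.
  t=3,j=1: stock 26.7750 → up 31.8622 (V=11.9123), down 20.0812 (V=0.1312). Price 7.4061; hedge Δ=1.0000, bond B=-19.3689.
  t=3,j=2: stock 42.4830 → up 50.5548 (V=30.6048), down 31.8622 (V=11.9123). Price 23.1141; hedge Δ=1.0000, bond B=-19.3689.
  t=3,j=3: stock 67.4064 → up 80.2136 (V=60.2636), down 50.5548 (V=30.6048). Price 48.0374; hedge Δ=1.0000, bond B=-19.3689.
  t=2,j=0: stock 22.5000 → up 26.7750 (V=7.4061), down 16.8750 (V=0.0811). Price 4.6043; hedge Δ=0.7399, bond B=-12.0434.
  t=2,j=1: stock 35.7000 → up 42.4830 (V=23.1141), down 26.7750 (V=7.4061). Price 16.8952; hedge Δ=1.0000, bond B=-18.8048.
  t=2,j=2: stock 56.6440 → up 67.4064 (V=48.0374), down 42.4830 (V=23.1141). Price 37.8392; hedge Δ=1.0000, bond B=-18.8048.
  t=1,j=0: stock 30.0000 → up 35.7000 (V=16.8952), down 22.5000 (V=4.6043). Price 12.0639; hedge Δ=0.9311, bond B=-15.8700.
  t=1,j=1: stock 47.6000 → up 56.6440 (V=37.8392), down 35.7000 (V=16.8952). Price 29.3429; hedge Δ=1.0000, bond B=-18.2571.
  t=0,j=0: stock 40.0000 → up 47.6000 (V=29.3429), down 30.0000 (V=12.0639). Price 22.3880; hedge Δ=0.9818, bond B=-16.8826.
Check: Δ(0,0)·S0 + B(0,0) = 22.3880 = V0.

(0,0): Delta=0.9818 Bond=-16.8826
(1,0): Delta=0.9311 Bond=-15.8700
(1,1): Delta=1.0000 Bond=-18.2571
(2,0): Delta=0.7399 Bond=-12.0434
(2,1): Delta=1.0000 Bond=-18.8048
(2,2): Delta=1.0000 Bond=-18.8048
(3,0): Delta=0.0177 Bond=-0.2172
(3,1): Delta=1.0000 Bond=-19.3689
(3,2): Delta=1.0000 Bond=-19.3689
(3,3): Delta=1.0000 Bond=-19.3689
V0=22.3880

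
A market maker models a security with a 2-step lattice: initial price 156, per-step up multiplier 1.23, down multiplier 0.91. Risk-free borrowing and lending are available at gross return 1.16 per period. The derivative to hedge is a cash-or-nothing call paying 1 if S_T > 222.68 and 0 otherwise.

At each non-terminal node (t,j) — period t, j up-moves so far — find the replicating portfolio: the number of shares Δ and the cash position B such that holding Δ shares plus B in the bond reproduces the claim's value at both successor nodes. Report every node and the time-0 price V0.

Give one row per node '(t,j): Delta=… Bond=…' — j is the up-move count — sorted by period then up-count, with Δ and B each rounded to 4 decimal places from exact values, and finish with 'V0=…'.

Under the risk-neutral measure, an up-move has probability p* = (R−d)/(u−d) = 0.7812 and values discount at R = 1.16.
At expiry t=2: V(2,0)=0.0000, V(2,1)=0.0000, V(2,2)=1.0000
(1,0): S=141.9600. Δ = (V_up−V_dn)/(S_up−S_dn) = (0.0000−0.0000)/(174.6108−129.1836) = 0.0000. V = [p*·0.0000 + (1−p*)·0.0000]/1.16 = 0.0000. B = V − Δ·S = 0.0000.
(1,1): S=191.8800. Δ = (V_up−V_dn)/(S_up−S_dn) = (1.0000−0.0000)/(236.0124−174.6108) = 0.0163. V = [p*·1.0000 + (1−p*)·0.0000]/1.16 = 0.6735. B = V − Δ·S = -2.4515.
(0,0): S=156.0000. Δ = (V_up−V_dn)/(S_up−S_dn) = (0.6735−0.0000)/(191.8800−141.9600) = 0.0135. V = [p*·0.6735 + (1−p*)·0.0000]/1.16 = 0.4536. B = V − Δ·S = -1.6511.
Each (Δ,B) replicates both successor values, so the strategy is self-financing and V0 is arbitrage-free.

(0,0): Delta=0.0135 Bond=-1.6511
(1,0): Delta=0.0000 Bond=0.0000
(1,1): Delta=0.0163 Bond=-2.4515
V0=0.4536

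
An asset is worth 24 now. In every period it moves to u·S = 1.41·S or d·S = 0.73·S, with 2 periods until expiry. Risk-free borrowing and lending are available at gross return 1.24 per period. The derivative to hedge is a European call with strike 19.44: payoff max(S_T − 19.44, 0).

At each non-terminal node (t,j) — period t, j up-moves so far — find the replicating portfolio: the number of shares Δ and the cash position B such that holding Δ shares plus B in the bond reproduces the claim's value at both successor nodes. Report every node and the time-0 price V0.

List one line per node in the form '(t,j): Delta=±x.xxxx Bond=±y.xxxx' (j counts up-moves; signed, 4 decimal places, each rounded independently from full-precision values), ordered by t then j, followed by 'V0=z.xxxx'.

(0,0): Delta=0.9178 Bond=-10.4010
(1,0): Delta=0.4418 Bond=-4.5566
(1,1): Delta=1.0000 Bond=-15.6774
V0=11.6272

Since d<R<u, set p* = (R−d)/(u−d) = 0.7500; price each node as the discounted p*-expectation of its children.
Payoff layer (t=2): V(2,0)=0.0000, V(2,1)=5.2632, V(2,2)=28.2744
  t=1,j=0: stock 17.5200 → up 24.7032 (V=5.2632), down 12.7896 (V=0.0000). Price 3.1834; hedge Δ=0.4418, bond B=-4.5566.
  t=1,j=1: stock 33.8400 → up 47.7144 (V=28.2744), down 24.7032 (V=5.2632). Price 18.1626; hedge Δ=1.0000, bond B=-15.6774.
  t=0,j=0: stock 24.0000 → up 33.8400 (V=18.1626), down 17.5200 (V=3.1834). Price 11.6272; hedge Δ=0.9178, bond B=-10.4010.
Each (Δ,B) replicates both successor values, so the strategy is self-financing and V0 is arbitrage-free.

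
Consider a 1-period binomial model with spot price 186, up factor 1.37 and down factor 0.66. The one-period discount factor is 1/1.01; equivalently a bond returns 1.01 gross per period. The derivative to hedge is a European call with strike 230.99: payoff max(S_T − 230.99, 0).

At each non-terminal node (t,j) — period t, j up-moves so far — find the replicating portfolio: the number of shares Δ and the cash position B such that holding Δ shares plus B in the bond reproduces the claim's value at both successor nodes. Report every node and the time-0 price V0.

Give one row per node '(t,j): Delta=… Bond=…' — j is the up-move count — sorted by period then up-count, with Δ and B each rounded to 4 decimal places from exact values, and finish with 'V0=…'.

Since d<R<u, set p* = (R−d)/(u−d) = 0.4930; price each node as the discounted p*-expectation of its children.
Terminal values V(1,·): V(1,0)=0.0000, V(1,1)=23.8300
Node (0,0) S=186.0000: V=(p*·23.8300+(1−p*)·0.0000)/1.01=11.6309; Δ=(23.8300−0.0000)/(254.8200−122.7600)=0.1804; B=V−Δ·S=-21.9325
Check: Δ(0,0)·S0 + B(0,0) = 11.6309 = V0.

(0,0): Delta=0.1804 Bond=-21.9325
V0=11.6309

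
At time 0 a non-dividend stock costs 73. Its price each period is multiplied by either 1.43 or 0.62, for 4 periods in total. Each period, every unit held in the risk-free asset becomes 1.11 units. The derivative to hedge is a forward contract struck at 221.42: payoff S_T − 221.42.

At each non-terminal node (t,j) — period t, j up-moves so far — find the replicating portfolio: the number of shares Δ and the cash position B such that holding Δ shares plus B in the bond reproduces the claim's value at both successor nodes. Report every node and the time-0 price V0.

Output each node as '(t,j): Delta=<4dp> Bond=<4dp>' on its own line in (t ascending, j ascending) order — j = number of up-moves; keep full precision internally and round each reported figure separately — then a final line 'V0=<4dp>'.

No-arbitrage ⇒ martingale measure with p* = (R−d)/(u−d) = 0.6049.
Terminal payoffs: V(4,0)=-210.6333, V(4,1)=-196.5409, V(4,2)=-164.0377, V(4,3)=-89.0704, V(4,4)=83.8380
Node (3,0) S=17.3979: V=(p*·-196.5409+(1−p*)·-210.6333)/1.11=-182.0795; Δ=(-196.5409−-210.6333)/(24.8791−10.7867)=1.0000; B=V−Δ·S=-199.4775
Node (3,1) S=40.1275: V=(p*·-164.0377+(1−p*)·-196.5409)/1.11=-159.3500; Δ=(-164.0377−-196.5409)/(57.3823−24.8791)=1.0000; B=V−Δ·S=-199.4775
Node (3,2) S=92.5522: V=(p*·-89.0704+(1−p*)·-164.0377)/1.11=-106.9253; Δ=(-89.0704−-164.0377)/(132.3496−57.3823)=1.0000; B=V−Δ·S=-199.4775
Node (3,3) S=213.4671: V=(p*·83.8380+(1−p*)·-89.0704)/1.11=13.9896; Δ=(83.8380−-89.0704)/(305.2580−132.3496)=1.0000; B=V−Δ·S=-199.4775
Node (2,0) S=28.0612: V=(p*·-159.3500+(1−p*)·-182.0795)/1.11=-151.6482; Δ=(-159.3500−-182.0795)/(40.1275−17.3979)=1.0000; B=V−Δ·S=-179.7094
Node (2,1) S=64.7218: V=(p*·-106.9253+(1−p*)·-159.3500)/1.11=-114.9876; Δ=(-106.9253−-159.3500)/(92.5522−40.1275)=1.0000; B=V−Δ·S=-179.7094
Node (2,2) S=149.2777: V=(p*·13.9896+(1−p*)·-106.9253)/1.11=-30.4317; Δ=(13.9896−-106.9253)/(213.4671−92.5522)=1.0000; B=V−Δ·S=-179.7094
Node (1,0) S=45.2600: V=(p*·-114.9876+(1−p*)·-151.6482)/1.11=-116.6404; Δ=(-114.9876−-151.6482)/(64.7218−28.0612)=1.0000; B=V−Δ·S=-161.9004
Node (1,1) S=104.3900: V=(p*·-30.4317+(1−p*)·-114.9876)/1.11=-57.5104; Δ=(-30.4317−-114.9876)/(149.2777−64.7218)=1.0000; B=V−Δ·S=-161.9004
Node (0,0) S=73.0000: V=(p*·-57.5104+(1−p*)·-116.6404)/1.11=-72.8562; Δ=(-57.5104−-116.6404)/(104.3900−45.2600)=1.0000; B=V−Δ·S=-145.8562
The time-0 hedge costs -72.8562, which is the no-arbitrage price.

(0,0): Delta=1.0000 Bond=-145.8562
(1,0): Delta=1.0000 Bond=-161.9004
(1,1): Delta=1.0000 Bond=-161.9004
(2,0): Delta=1.0000 Bond=-179.7094
(2,1): Delta=1.0000 Bond=-179.7094
(2,2): Delta=1.0000 Bond=-179.7094
(3,0): Delta=1.0000 Bond=-199.4775
(3,1): Delta=1.0000 Bond=-199.4775
(3,2): Delta=1.0000 Bond=-199.4775
(3,3): Delta=1.0000 Bond=-199.4775
V0=-72.8562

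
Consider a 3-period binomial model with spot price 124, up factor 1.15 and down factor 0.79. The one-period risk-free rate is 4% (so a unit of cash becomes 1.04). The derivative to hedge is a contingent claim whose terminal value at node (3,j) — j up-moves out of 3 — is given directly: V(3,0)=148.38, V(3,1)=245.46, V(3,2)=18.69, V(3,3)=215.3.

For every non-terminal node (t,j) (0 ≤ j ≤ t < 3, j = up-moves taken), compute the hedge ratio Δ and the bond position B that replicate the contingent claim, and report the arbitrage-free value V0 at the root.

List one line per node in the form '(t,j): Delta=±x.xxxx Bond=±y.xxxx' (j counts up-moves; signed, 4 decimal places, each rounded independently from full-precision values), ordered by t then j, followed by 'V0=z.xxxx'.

(0,0): Delta=0.1583 Bond=98.0252
(1,0): Delta=-3.4850 Bond=458.8401
(1,1): Delta=1.2595 Bond=-55.0870
(2,0): Delta=3.4846 Bond=-62.1699
(2,1): Delta=-5.5916 Bond=714.5136
(2,2): Delta=3.3303 Bond=-396.8843
V0=117.6523

The replicating-portfolio and risk-neutral prices coincide; use p* = (1.04−0.79)/(1.15−0.79) = 0.6944 for the latter.
Terminal payoffs: V(3,0)=148.3800, V(3,1)=245.4600, V(3,2)=18.6900, V(3,3)=215.3000
  t=2,j=0: stock 77.3884 → up 88.9967 (V=245.4600), down 61.1368 (V=148.3800). Price 207.4968; hedge Δ=3.4846, bond B=-62.1699.
  t=2,j=1: stock 112.6540 → up 129.5521 (V=18.6900), down 88.9967 (V=245.4600). Price 84.5970; hedge Δ=-5.5916, bond B=714.5136.
  t=2,j=2: stock 163.9900 → up 188.5885 (V=215.3000), down 129.5521 (V=18.6900). Price 149.2545; hedge Δ=3.3303, bond B=-396.8843.
  t=1,j=0: stock 97.9600 → up 112.6540 (V=84.5970), down 77.3884 (V=207.4968). Price 117.4516; hedge Δ=-3.4850, bond B=458.8401.
  t=1,j=1: stock 142.6000 → up 163.9900 (V=149.2545), down 112.6540 (V=84.5970). Price 124.5174; hedge Δ=1.2595, bond B=-55.0870.
  t=0,j=0: stock 124.0000 → up 142.6000 (V=124.5174), down 97.9600 (V=117.4516). Price 117.6523; hedge Δ=0.1583, bond B=98.0252.
The time-0 hedge costs 117.6523, which is the no-arbitrage price.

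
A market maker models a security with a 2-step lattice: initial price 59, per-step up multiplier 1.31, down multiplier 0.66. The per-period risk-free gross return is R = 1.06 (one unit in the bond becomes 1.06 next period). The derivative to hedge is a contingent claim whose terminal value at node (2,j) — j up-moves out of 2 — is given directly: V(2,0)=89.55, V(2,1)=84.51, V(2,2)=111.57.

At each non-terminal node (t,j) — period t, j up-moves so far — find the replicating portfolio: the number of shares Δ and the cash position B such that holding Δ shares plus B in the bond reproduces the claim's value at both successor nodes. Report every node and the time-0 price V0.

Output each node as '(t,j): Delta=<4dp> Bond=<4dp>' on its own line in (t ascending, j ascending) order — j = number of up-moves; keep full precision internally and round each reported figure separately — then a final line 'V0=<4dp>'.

(0,0): Delta=0.3620 Bond=63.6421
(1,0): Delta=-0.1991 Bond=89.3090
(1,1): Delta=0.5386 Bond=53.8054
V0=84.9975

The replicating-portfolio and risk-neutral prices coincide; use p* = (1.06−0.66)/(1.31−0.66) = 0.6154 for the latter.
Terminal values V(2,·): V(2,0)=89.5500, V(2,1)=84.5100, V(2,2)=111.5700
  t=1,j=0: stock 38.9400 → up 51.0114 (V=84.5100), down 25.7004 (V=89.5500). Price 81.5552; hedge Δ=-0.1991, bond B=89.3090.
  t=1,j=1: stock 77.2900 → up 101.2499 (V=111.5700), down 51.0114 (V=84.5100). Price 95.4361; hedge Δ=0.5386, bond B=53.8054.
  t=0,j=0: stock 59.0000 → up 77.2900 (V=95.4361), down 38.9400 (V=81.5552). Price 84.9975; hedge Δ=0.3620, bond B=63.6421.
Each (Δ,B) replicates both successor values, so the strategy is self-financing and V0 is arbitrage-free.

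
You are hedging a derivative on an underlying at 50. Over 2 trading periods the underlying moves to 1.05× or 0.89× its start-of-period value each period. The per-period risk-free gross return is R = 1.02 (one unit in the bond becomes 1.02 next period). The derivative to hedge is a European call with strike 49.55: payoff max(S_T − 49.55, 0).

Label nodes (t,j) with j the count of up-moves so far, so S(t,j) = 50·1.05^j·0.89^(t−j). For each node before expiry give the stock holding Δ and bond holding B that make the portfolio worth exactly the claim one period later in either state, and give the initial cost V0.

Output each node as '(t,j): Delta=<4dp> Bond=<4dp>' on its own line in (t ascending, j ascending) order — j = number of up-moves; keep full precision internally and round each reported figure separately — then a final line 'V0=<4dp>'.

(0,0): Delta=0.5551 Bond=-24.2180
(1,0): Delta=0.0000 Bond=0.0000
(1,1): Delta=0.6637 Bond=-30.4029
V0=3.5375

Since d<R<u, set p* = (R−d)/(u−d) = 0.8125; price each node as the discounted p*-expectation of its children.
Terminal values V(2,·): V(2,0)=0.0000, V(2,1)=0.0000, V(2,2)=5.5750
Node (1,0) S=44.5000: V=(p*·0.0000+(1−p*)·0.0000)/1.02=0.0000; Δ=(0.0000−0.0000)/(46.7250−39.6050)=0.0000; B=V−Δ·S=0.0000
Node (1,1) S=52.5000: V=(p*·5.5750+(1−p*)·0.0000)/1.02=4.4409; Δ=(5.5750−0.0000)/(55.1250−46.7250)=0.6637; B=V−Δ·S=-30.4029
Node (0,0) S=50.0000: V=(p*·4.4409+(1−p*)·0.0000)/1.02=3.5375; Δ=(4.4409−0.0000)/(52.5000−44.5000)=0.5551; B=V−Δ·S=-24.2180
The time-0 hedge costs 3.5375, which is the no-arbitrage price.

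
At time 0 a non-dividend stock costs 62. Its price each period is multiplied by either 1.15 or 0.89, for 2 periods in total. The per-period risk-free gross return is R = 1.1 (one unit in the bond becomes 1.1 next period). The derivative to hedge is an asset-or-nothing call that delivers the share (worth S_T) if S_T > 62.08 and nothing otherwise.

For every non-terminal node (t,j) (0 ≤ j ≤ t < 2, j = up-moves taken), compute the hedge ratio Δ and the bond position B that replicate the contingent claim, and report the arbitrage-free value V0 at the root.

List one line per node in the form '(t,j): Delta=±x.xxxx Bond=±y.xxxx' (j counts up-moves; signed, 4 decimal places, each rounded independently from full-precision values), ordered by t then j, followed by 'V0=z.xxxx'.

Since d<R<u, set p* = (R−d)/(u−d) = 0.8077; price each node as the discounted p*-expectation of its children.
Payoff layer (t=2): V(2,0)=0.0000, V(2,1)=63.4570, V(2,2)=81.9950
Node (1,0) S=55.1800: V=(p*·63.4570+(1−p*)·0.0000)/1.1=46.5943; Δ=(63.4570−0.0000)/(63.4570−49.1102)=4.4231; B=V−Δ·S=-197.4711
Node (1,1) S=71.3000: V=(p*·81.9950+(1−p*)·63.4570)/1.1=71.3000; Δ=(81.9950−63.4570)/(81.9950−63.4570)=1.0000; B=V−Δ·S=0.0000
Node (0,0) S=62.0000: V=(p*·71.3000+(1−p*)·46.5943)/1.1=60.4990; Δ=(71.3000−46.5943)/(71.3000−55.1800)=1.5326; B=V−Δ·S=-34.5229
Root portfolio cost Δ·62+B reproduces V0=60.4990.

(0,0): Delta=1.5326 Bond=-34.5229
(1,0): Delta=4.4231 Bond=-197.4711
(1,1): Delta=1.0000 Bond=0.0000
V0=60.4990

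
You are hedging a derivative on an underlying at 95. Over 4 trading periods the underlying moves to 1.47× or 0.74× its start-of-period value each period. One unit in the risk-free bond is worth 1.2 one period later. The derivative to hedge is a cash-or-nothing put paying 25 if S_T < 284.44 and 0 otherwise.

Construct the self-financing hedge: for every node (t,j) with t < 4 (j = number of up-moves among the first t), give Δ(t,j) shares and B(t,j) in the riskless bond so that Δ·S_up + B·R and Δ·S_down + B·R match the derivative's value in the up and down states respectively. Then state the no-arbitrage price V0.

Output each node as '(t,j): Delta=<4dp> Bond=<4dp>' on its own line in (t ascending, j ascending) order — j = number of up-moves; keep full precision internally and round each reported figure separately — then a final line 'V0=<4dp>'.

No-arbitrage ⇒ martingale measure with p* = (R−d)/(u−d) = 0.6301.
Terminal values V(4,·): V(4,0)=25.0000, V(4,1)=25.0000, V(4,2)=25.0000, V(4,3)=25.0000, V(4,4)=0.0000
Node (3,0) S=38.4963: V=(p*·25.0000+(1−p*)·25.0000)/1.2=20.8333; Δ=(25.0000−25.0000)/(56.5895−28.4872)=0.0000; B=V−Δ·S=20.8333
Node (3,1) S=76.4723: V=(p*·25.0000+(1−p*)·25.0000)/1.2=20.8333; Δ=(25.0000−25.0000)/(112.4143−56.5895)=0.0000; B=V−Δ·S=20.8333
Node (3,2) S=151.9113: V=(p*·25.0000+(1−p*)·25.0000)/1.2=20.8333; Δ=(25.0000−25.0000)/(223.3096−112.4143)=0.0000; B=V−Δ·S=20.8333
Node (3,3) S=301.7697: V=(p*·0.0000+(1−p*)·25.0000)/1.2=7.7055; Δ=(0.0000−25.0000)/(443.6014−223.3096)=-0.1135; B=V−Δ·S=41.9521
Node (2,0) S=52.0220: V=(p*·20.8333+(1−p*)·20.8333)/1.2=17.3611; Δ=(20.8333−20.8333)/(76.4723−38.4963)=0.0000; B=V−Δ·S=17.3611
Node (2,1) S=103.3410: V=(p*·20.8333+(1−p*)·20.8333)/1.2=17.3611; Δ=(20.8333−20.8333)/(151.9113−76.4723)=0.0000; B=V−Δ·S=17.3611
Node (2,2) S=205.2855: V=(p*·7.7055+(1−p*)·20.8333)/1.2=10.4675; Δ=(7.7055−20.8333)/(301.7697−151.9113)=-0.0876; B=V−Δ·S=28.4509
Node (1,0) S=70.3000: V=(p*·17.3611+(1−p*)·17.3611)/1.2=14.4676; Δ=(17.3611−17.3611)/(103.3410−52.0220)=0.0000; B=V−Δ·S=14.4676
Node (1,1) S=139.6500: V=(p*·10.4675+(1−p*)·17.3611)/1.2=10.8477; Δ=(10.4675−17.3611)/(205.2855−103.3410)=-0.0676; B=V−Δ·S=20.2910
Node (0,0) S=95.0000: V=(p*·10.8477+(1−p*)·14.4676)/1.2=10.1554; Δ=(10.8477−14.4676)/(139.6500−70.3000)=-0.0522; B=V−Δ·S=15.1143
Each (Δ,B) replicates both successor values, so the strategy is self-financing and V0 is arbitrage-free.

(0,0): Delta=-0.0522 Bond=15.1143
(1,0): Delta=0.0000 Bond=14.4676
(1,1): Delta=-0.0676 Bond=20.2910
(2,0): Delta=0.0000 Bond=17.3611
(2,1): Delta=0.0000 Bond=17.3611
(2,2): Delta=-0.0876 Bond=28.4509
(3,0): Delta=0.0000 Bond=20.8333
(3,1): Delta=0.0000 Bond=20.8333
(3,2): Delta=0.0000 Bond=20.8333
(3,3): Delta=-0.1135 Bond=41.9521
V0=10.1554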